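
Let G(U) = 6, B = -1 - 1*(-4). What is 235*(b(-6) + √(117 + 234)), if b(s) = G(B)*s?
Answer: -8460 + 705*√39 ≈ -4057.3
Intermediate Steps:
B = 3 (B = -1 + 4 = 3)
b(s) = 6*s
235*(b(-6) + √(117 + 234)) = 235*(6*(-6) + √(117 + 234)) = 235*(-36 + √351) = 235*(-36 + 3*√39) = -8460 + 705*√39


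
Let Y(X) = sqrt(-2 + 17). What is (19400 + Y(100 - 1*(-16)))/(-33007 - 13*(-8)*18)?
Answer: -3880/6227 - sqrt(15)/31135 ≈ -0.62322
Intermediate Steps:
Y(X) = sqrt(15)
(19400 + Y(100 - 1*(-16)))/(-33007 - 13*(-8)*18) = (19400 + sqrt(15))/(-33007 - 13*(-8)*18) = (19400 + sqrt(15))/(-33007 + 104*18) = (19400 + sqrt(15))/(-33007 + 1872) = (19400 + sqrt(15))/(-31135) = (19400 + sqrt(15))*(-1/31135) = -3880/6227 - sqrt(15)/31135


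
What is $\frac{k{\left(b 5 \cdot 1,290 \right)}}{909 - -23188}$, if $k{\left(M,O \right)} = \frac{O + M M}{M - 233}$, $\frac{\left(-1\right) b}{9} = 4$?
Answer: $- \frac{4670}{1421723} \approx -0.0032847$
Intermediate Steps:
$b = -36$ ($b = \left(-9\right) 4 = -36$)
$k{\left(M,O \right)} = \frac{O + M^{2}}{-233 + M}$
$\frac{k{\left(b 5 \cdot 1,290 \right)}}{909 - -23188} = \frac{\frac{1}{-233 + \left(-36\right) 5 \cdot 1} \left(290 + \left(\left(-36\right) 5 \cdot 1\right)^{2}\right)}{909 - -23188} = \frac{\frac{1}{-233 - 180} \left(290 + \left(\left(-180\right) 1\right)^{2}\right)}{909 + 23188} = \frac{\frac{1}{-233 - 180} \left(290 + \left(-180\right)^{2}\right)}{24097} = \frac{290 + 32400}{-413} \cdot \frac{1}{24097} = \left(- \frac{1}{413}\right) 32690 \cdot \frac{1}{24097} = \left(- \frac{4670}{59}\right) \frac{1}{24097} = - \frac{4670}{1421723}$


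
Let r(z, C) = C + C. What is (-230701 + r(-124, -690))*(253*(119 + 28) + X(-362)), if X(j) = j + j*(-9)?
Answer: -9303431047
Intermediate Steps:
r(z, C) = 2*C
X(j) = -8*j (X(j) = j - 9*j = -8*j)
(-230701 + r(-124, -690))*(253*(119 + 28) + X(-362)) = (-230701 + 2*(-690))*(253*(119 + 28) - 8*(-362)) = (-230701 - 1380)*(253*147 + 2896) = -232081*(37191 + 2896) = -232081*40087 = -9303431047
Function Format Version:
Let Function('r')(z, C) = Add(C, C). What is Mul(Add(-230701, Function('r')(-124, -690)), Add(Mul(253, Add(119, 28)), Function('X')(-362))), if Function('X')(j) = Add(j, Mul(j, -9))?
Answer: -9303431047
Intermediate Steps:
Function('r')(z, C) = Mul(2, C)
Function('X')(j) = Mul(-8, j) (Function('X')(j) = Add(j, Mul(-9, j)) = Mul(-8, j))
Mul(Add(-230701, Function('r')(-124, -690)), Add(Mul(253, Add(119, 28)), Function('X')(-362))) = Mul(Add(-230701, Mul(2, -690)), Add(Mul(253, Add(119, 28)), Mul(-8, -362))) = Mul(Add(-230701, -1380), Add(Mul(253, 147), 2896)) = Mul(-232081, Add(37191, 2896)) = Mul(-232081, 40087) = -9303431047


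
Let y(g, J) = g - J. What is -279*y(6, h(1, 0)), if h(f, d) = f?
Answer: -1395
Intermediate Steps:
-279*y(6, h(1, 0)) = -279*(6 - 1*1) = -279*(6 - 1) = -279*5 = -1395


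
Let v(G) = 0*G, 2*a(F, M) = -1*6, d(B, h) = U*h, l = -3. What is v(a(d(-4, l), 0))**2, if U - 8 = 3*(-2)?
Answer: 0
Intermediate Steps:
U = 2 (U = 8 + 3*(-2) = 8 - 6 = 2)
d(B, h) = 2*h
a(F, M) = -3 (a(F, M) = (-1*6)/2 = (1/2)*(-6) = -3)
v(G) = 0
v(a(d(-4, l), 0))**2 = 0**2 = 0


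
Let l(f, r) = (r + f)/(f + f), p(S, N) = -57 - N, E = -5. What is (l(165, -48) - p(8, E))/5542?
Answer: 5759/609620 ≈ 0.0094469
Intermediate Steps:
l(f, r) = (f + r)/(2*f) (l(f, r) = (f + r)/((2*f)) = (f + r)*(1/(2*f)) = (f + r)/(2*f))
(l(165, -48) - p(8, E))/5542 = ((½)*(165 - 48)/165 - (-57 - 1*(-5)))/5542 = ((½)*(1/165)*117 - (-57 + 5))*(1/5542) = (39/110 - 1*(-52))*(1/5542) = (39/110 + 52)*(1/5542) = (5759/110)*(1/5542) = 5759/609620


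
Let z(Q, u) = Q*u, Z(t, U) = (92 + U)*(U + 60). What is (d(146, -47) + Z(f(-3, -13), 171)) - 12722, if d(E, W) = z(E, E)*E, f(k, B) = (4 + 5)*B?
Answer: 3160167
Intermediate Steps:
f(k, B) = 9*B
Z(t, U) = (60 + U)*(92 + U) (Z(t, U) = (92 + U)*(60 + U) = (60 + U)*(92 + U))
d(E, W) = E³ (d(E, W) = (E*E)*E = E²*E = E³)
(d(146, -47) + Z(f(-3, -13), 171)) - 12722 = (146³ + (5520 + 171² + 152*171)) - 12722 = (3112136 + (5520 + 29241 + 25992)) - 12722 = (3112136 + 60753) - 12722 = 3172889 - 12722 = 3160167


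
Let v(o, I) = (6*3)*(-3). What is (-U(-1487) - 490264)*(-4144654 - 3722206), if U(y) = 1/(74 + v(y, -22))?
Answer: 3856838644383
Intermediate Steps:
v(o, I) = -54 (v(o, I) = 18*(-3) = -54)
U(y) = 1/20 (U(y) = 1/(74 - 54) = 1/20)
(-U(-1487) - 490264)*(-4144654 - 3722206) = (-1*1/20 - 490264)*(-4144654 - 3722206) = (-1/20 - 490264)*(-7866860) = -9805281/20*(-7866860) = 3856838644383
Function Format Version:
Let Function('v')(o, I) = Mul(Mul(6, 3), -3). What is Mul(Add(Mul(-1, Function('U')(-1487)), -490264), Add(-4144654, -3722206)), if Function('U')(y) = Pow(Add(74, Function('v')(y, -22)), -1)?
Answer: 3856838644383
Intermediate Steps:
Function('v')(o, I) = -54 (Function('v')(o, I) = Mul(18, -3) = -54)
Function('U')(y) = Rational(1, 20) (Function('U')(y) = Pow(Add(74, -54), -1) = Pow(20, -1) = Rational(1, 20))
Mul(Add(Mul(-1, Function('U')(-1487)), -490264), Add(-4144654, -3722206)) = Mul(Add(Mul(-1, Rational(1, 20)), -490264), Add(-4144654, -3722206)) = Mul(Add(Rational(-1, 20), -490264), -7866860) = Mul(Rational(-9805281, 20), -7866860) = 3856838644383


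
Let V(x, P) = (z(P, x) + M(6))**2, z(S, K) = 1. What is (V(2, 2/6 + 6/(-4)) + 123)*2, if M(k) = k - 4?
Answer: 264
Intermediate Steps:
M(k) = -4 + k
V(x, P) = 9 (V(x, P) = (1 + (-4 + 6))**2 = (1 + 2)**2 = 3**2 = 9)
(V(2, 2/6 + 6/(-4)) + 123)*2 = (9 + 123)*2 = 132*2 = 264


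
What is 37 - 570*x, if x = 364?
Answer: -207443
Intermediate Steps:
37 - 570*x = 37 - 570*364 = 37 - 207480 = -207443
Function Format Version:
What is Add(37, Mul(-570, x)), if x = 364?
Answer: -207443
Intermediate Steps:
Add(37, Mul(-570, x)) = Add(37, Mul(-570, 364)) = Add(37, -207480) = -207443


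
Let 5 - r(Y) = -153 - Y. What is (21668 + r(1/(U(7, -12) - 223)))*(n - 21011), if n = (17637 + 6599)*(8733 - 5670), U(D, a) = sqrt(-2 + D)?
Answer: 80542503100974457/49724 - 74213857*sqrt(5)/49724 ≈ 1.6198e+12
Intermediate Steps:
n = 74234868 (n = 24236*3063 = 74234868)
r(Y) = 158 + Y (r(Y) = 5 - (-153 - Y) = 5 + (153 + Y) = 158 + Y)
(21668 + r(1/(U(7, -12) - 223)))*(n - 21011) = (21668 + (158 + 1/(sqrt(-2 + 7) - 223)))*(74234868 - 21011) = (21668 + (158 + 1/(sqrt(5) - 223)))*74213857 = (21668 + (158 + 1/(-223 + sqrt(5))))*74213857 = (21826 + 1/(-223 + sqrt(5)))*74213857 = 1619791642882 + 74213857/(-223 + sqrt(5))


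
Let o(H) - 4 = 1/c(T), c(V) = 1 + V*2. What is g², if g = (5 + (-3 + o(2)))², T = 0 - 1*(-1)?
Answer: 130321/81 ≈ 1608.9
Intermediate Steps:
T = 1 (T = 0 + 1 = 1)
c(V) = 1 + 2*V
o(H) = 13/3 (o(H) = 4 + 1/(1 + 2*1) = 4 + 1/(1 + 2) = 4 + 1/3 = 4 + ⅓ = 13/3)
g = 361/9 (g = (5 + (-3 + 13/3))² = (5 + 4/3)² = (19/3)² = 361/9 ≈ 40.111)
g² = (361/9)² = 130321/81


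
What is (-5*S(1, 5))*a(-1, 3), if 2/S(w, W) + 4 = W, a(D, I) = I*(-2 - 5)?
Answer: 210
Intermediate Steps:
a(D, I) = -7*I (a(D, I) = I*(-7) = -7*I)
S(w, W) = 2/(-4 + W)
(-5*S(1, 5))*a(-1, 3) = (-10/(-4 + 5))*(-7*3) = -10/1*(-21) = -10*(-21) = 210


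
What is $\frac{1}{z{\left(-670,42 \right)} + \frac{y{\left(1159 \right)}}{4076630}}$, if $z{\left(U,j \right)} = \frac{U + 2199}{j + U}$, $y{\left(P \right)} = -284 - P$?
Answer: $- \frac{1280061820}{3117036737} \approx -0.41067$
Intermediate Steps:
$z{\left(U,j \right)} = \frac{2199 + U}{U + j}$
$\frac{1}{z{\left(-670,42 \right)} + \frac{y{\left(1159 \right)}}{4076630}} = \frac{1}{\frac{2199 - 670}{-670 + 42} + \frac{-284 - 1159}{4076630}} = \frac{1}{\frac{1}{-628} \cdot 1529 + \left(-284 - 1159\right) \frac{1}{4076630}} = \frac{1}{\left(- \frac{1}{628}\right) 1529 - \frac{1443}{4076630}} = \frac{1}{- \frac{1529}{628} - \frac{1443}{4076630}} = \frac{1}{- \frac{3117036737}{1280061820}} = - \frac{1280061820}{3117036737}$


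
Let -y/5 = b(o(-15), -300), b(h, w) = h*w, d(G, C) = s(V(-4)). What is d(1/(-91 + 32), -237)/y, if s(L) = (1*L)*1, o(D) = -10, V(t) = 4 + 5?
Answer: -3/5000 ≈ -0.00060000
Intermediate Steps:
V(t) = 9
s(L) = L (s(L) = L*1 = L)
d(G, C) = 9
y = -15000 (y = -(-50)*(-300) = -5*3000 = -15000)
d(1/(-91 + 32), -237)/y = 9/(-15000) = 9*(-1/15000) = -3/5000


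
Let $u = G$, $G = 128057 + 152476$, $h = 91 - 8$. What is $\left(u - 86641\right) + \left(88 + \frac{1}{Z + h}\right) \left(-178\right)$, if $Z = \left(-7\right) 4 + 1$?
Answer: $\frac{4990295}{28} \approx 1.7822 \cdot 10^{5}$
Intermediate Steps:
$h = 83$
$Z = -27$ ($Z = -28 + 1 = -27$)
$G = 280533$
$u = 280533$
$\left(u - 86641\right) + \left(88 + \frac{1}{Z + h}\right) \left(-178\right) = \left(280533 - 86641\right) + \left(88 + \frac{1}{-27 + 83}\right) \left(-178\right) = 193892 + \left(88 + \frac{1}{56}\right) \left(-178\right) = 193892 + \frac{4929}{56} \left(-178\right) = 193892 - \frac{438681}{28} = \frac{4990295}{28}$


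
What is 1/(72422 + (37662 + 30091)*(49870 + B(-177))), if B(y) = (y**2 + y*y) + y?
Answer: 1/7612189725 ≈ 1.3137e-10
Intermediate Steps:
B(y) = y + 2*y**2 (B(y) = (y**2 + y**2) + y = 2*y**2 + y = y + 2*y**2)
1/(72422 + (37662 + 30091)*(49870 + B(-177))) = 1/(72422 + (37662 + 30091)*(49870 - 177*(1 + 2*(-177)))) = 1/(72422 + 67753*(49870 - 177*(1 - 354))) = 1/(72422 + 67753*(49870 - 177*(-353))) = 1/(72422 + 67753*(49870 + 62481)) = 1/(72422 + 67753*112351) = 1/(72422 + 7612117303) = 1/7612189725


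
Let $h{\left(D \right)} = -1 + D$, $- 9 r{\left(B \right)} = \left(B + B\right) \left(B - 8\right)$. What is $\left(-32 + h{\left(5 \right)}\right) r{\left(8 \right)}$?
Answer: $0$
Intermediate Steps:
$r{\left(B \right)} = - \frac{2 B \left(-8 + B\right)}{9}$ ($r{\left(B \right)} = - \frac{\left(B + B\right) \left(B - 8\right)}{9} = - \frac{2 B \left(-8 + B\right)}{9}$)
$\left(-32 + h{\left(5 \right)}\right) r{\left(8 \right)} = \left(-32 + \left(-1 + 5\right)\right) \frac{2}{9} \cdot 8 \left(8 - 8\right) = \left(-32 + 4\right) \frac{2}{9} \cdot 8 \left(8 - 8\right) = - 28 \cdot \frac{2}{9} \cdot 8 \cdot 0 = \left(-28\right) 0 = 0$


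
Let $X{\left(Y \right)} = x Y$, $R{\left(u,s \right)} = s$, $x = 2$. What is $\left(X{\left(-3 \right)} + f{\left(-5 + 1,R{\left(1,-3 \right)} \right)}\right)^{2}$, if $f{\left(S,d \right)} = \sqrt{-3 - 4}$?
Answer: $\left(6 - i \sqrt{7}\right)^{2} \approx 29.0 - 31.749 i$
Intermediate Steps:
$X{\left(Y \right)} = 2 Y$
$f{\left(S,d \right)} = i \sqrt{7}$ ($f{\left(S,d \right)} = \sqrt{-7} = i \sqrt{7}$)
$\left(X{\left(-3 \right)} + f{\left(-5 + 1,R{\left(1,-3 \right)} \right)}\right)^{2} = \left(2 \left(-3\right) + i \sqrt{7}\right)^{2} = \left(-6 + i \sqrt{7}\right)^{2}$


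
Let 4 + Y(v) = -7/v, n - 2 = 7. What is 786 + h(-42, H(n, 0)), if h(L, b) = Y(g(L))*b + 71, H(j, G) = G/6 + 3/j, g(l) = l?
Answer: 15403/18 ≈ 855.72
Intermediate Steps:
n = 9 (n = 2 + 7 = 9)
H(j, G) = 3/j + G/6 (H(j, G) = G*(1/6) + 3/j = G/6 + 3/j = 3/j + G/6)
Y(v) = -4 - 7/v
h(L, b) = 71 + b*(-4 - 7/L) (h(L, b) = (-4 - 7/L)*b + 71 = b*(-4 - 7/L) + 71 = 71 + b*(-4 - 7/L))
786 + h(-42, H(n, 0)) = 786 + (71 - 4*(3/9 + (1/6)*0) - 7*(3/9 + (1/6)*0)/(-42)) = 786 + (71 - 4*(3*(1/9) + 0) - 7*(3*(1/9) + 0)*(-1/42)) = 786 + (71 - 4*(1/3 + 0) - 7*(1/3 + 0)*(-1/42)) = 786 + (71 - 4*1/3 - 7*1/3*(-1/42)) = 786 + (71 - 4/3 + 1/18) = 786 + 1255/18 = 15403/18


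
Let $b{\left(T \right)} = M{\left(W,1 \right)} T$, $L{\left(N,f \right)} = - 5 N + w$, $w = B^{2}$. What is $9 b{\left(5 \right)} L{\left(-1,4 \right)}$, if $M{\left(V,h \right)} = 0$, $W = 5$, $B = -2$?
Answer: $0$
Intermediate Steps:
$w = 4$ ($w = \left(-2\right)^{2} = 4$)
$L{\left(N,f \right)} = 4 - 5 N$ ($L{\left(N,f \right)} = - 5 N + 4 = 4 - 5 N$)
$b{\left(T \right)} = 0$ ($b{\left(T \right)} = 0 T = 0$)
$9 b{\left(5 \right)} L{\left(-1,4 \right)} = 9 \cdot 0 \left(4 - -5\right) = 0 \left(4 + 5\right) = 0 \cdot 9 = 0$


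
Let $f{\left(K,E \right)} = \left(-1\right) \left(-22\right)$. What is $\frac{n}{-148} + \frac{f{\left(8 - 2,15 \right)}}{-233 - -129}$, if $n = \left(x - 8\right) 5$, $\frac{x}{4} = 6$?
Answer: $- \frac{1447}{1924} \approx -0.75208$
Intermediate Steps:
$x = 24$ ($x = 4 \cdot 6 = 24$)
$n = 80$ ($n = \left(24 - 8\right) 5 = 16 \cdot 5 = 80$)
$f{\left(K,E \right)} = 22$
$\frac{n}{-148} + \frac{f{\left(8 - 2,15 \right)}}{-233 - -129} = \frac{80}{-148} + \frac{22}{-233 - -129} = 80 \left(- \frac{1}{148}\right) + \frac{22}{-233 + 129} = - \frac{20}{37} + \frac{22}{-104} = - \frac{20}{37} + 22 \left(- \frac{1}{104}\right) = - \frac{20}{37} - \frac{11}{52} = - \frac{1447}{1924}$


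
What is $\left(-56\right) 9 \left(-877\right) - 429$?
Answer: $441579$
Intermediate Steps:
$\left(-56\right) 9 \left(-877\right) - 429 = \left(-504\right) \left(-877\right) - 429 = 442008 - 429 = 441579$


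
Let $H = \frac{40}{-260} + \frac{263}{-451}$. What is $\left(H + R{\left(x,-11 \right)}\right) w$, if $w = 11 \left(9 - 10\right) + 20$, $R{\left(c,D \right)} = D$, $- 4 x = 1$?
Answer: $- \frac{619326}{5863} \approx -105.63$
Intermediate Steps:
$H = - \frac{4321}{5863}$ ($H = 40 \left(- \frac{1}{260}\right) + 263 \left(- \frac{1}{451}\right) = - \frac{2}{13} - \frac{263}{451} = - \frac{4321}{5863} \approx -0.73699$)
$x = - \frac{1}{4}$ ($x = \left(- \frac{1}{4}\right) 1 = - \frac{1}{4} \approx -0.25$)
$w = 9$ ($w = 11 \left(-1\right) + 20 = -11 + 20 = 9$)
$\left(H + R{\left(x,-11 \right)}\right) w = \left(- \frac{4321}{5863} - 11\right) 9 = \left(- \frac{68814}{5863}\right) 9 = - \frac{619326}{5863}$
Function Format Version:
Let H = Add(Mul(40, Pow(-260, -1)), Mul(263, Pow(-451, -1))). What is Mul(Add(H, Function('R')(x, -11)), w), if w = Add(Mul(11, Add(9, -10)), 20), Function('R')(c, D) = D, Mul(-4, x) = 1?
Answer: Rational(-619326, 5863) ≈ -105.63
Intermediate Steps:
H = Rational(-4321, 5863) (H = Add(Mul(40, Rational(-1, 260)), Mul(263, Rational(-1, 451))) = Add(Rational(-2, 13), Rational(-263, 451)) = Rational(-4321, 5863) ≈ -0.73699)
x = Rational(-1, 4) (x = Mul(Rational(-1, 4), 1) = Rational(-1, 4) ≈ -0.25000)
w = 9 (w = Add(Mul(11, -1), 20) = Add(-11, 20) = 9)
Mul(Add(H, Function('R')(x, -11)), w) = Mul(Add(Rational(-4321, 5863), -11), 9) = Mul(Rational(-68814, 5863), 9) = Rational(-619326, 5863)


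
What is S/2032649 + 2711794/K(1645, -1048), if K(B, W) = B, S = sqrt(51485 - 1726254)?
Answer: 2711794/1645 + I*sqrt(1674769)/2032649 ≈ 1648.5 + 0.00063667*I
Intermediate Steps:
S = I*sqrt(1674769) (S = sqrt(-1674769) = I*sqrt(1674769) ≈ 1294.1*I)
S/2032649 + 2711794/K(1645, -1048) = (I*sqrt(1674769))/2032649 + 2711794/1645 = (I*sqrt(1674769))*(1/2032649) + 2711794*(1/1645) = I*sqrt(1674769)/2032649 + 2711794/1645 = 2711794/1645 + I*sqrt(1674769)/2032649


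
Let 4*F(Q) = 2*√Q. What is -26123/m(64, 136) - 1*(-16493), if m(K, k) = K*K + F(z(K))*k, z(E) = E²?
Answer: 139306741/8448 ≈ 16490.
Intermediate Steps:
F(Q) = √Q/2 (F(Q) = (2*√Q)/4 = √Q/2)
m(K, k) = K² + k*√(K²)/2 (m(K, k) = K*K + (√(K²)/2)*k = K² + k*√(K²)/2)
-26123/m(64, 136) - 1*(-16493) = -26123/(64² + (½)*136*√(64²)) - 1*(-16493) = -26123/(4096 + (½)*136*√4096) + 16493 = -26123/(4096 + (½)*136*64) + 16493 = -26123/(4096 + 4352) + 16493 = -26123/8448 + 16493 = 139306741/8448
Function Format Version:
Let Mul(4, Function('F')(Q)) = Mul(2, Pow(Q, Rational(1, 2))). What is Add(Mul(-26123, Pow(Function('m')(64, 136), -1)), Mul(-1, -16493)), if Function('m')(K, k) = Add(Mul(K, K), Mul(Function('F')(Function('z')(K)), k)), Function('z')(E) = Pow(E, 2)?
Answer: Rational(139306741, 8448) ≈ 16490.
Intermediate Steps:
Function('F')(Q) = Mul(Rational(1, 2), Pow(Q, Rational(1, 2))) (Function('F')(Q) = Mul(Rational(1, 4), Mul(2, Pow(Q, Rational(1, 2)))) = Mul(Rational(1, 2), Pow(Q, Rational(1, 2))))
Function('m')(K, k) = Add(Pow(K, 2), Mul(Rational(1, 2), k, Pow(Pow(K, 2), Rational(1, 2)))) (Function('m')(K, k) = Add(Mul(K, K), Mul(Mul(Rational(1, 2), Pow(Pow(K, 2), Rational(1, 2))), k)) = Add(Pow(K, 2), Mul(Rational(1, 2), k, Pow(Pow(K, 2), Rational(1, 2)))))
Add(Mul(-26123, Pow(Function('m')(64, 136), -1)), Mul(-1, -16493)) = Add(Mul(-26123, Pow(Add(Pow(64, 2), Mul(Rational(1, 2), 136, Pow(Pow(64, 2), Rational(1, 2)))), -1)), Mul(-1, -16493)) = Add(Mul(-26123, Pow(Add(4096, Mul(Rational(1, 2), 136, Pow(4096, Rational(1, 2)))), -1)), 16493) = Add(Mul(-26123, Pow(Add(4096, Mul(Rational(1, 2), 136, 64)), -1)), 16493) = Add(Mul(-26123, Pow(Add(4096, 4352), -1)), 16493) = Add(Mul(-26123, Pow(8448, -1)), 16493) = Add(Mul(-26123, Rational(1, 8448)), 16493) = Add(Rational(-26123, 8448), 16493) = Rational(139306741, 8448)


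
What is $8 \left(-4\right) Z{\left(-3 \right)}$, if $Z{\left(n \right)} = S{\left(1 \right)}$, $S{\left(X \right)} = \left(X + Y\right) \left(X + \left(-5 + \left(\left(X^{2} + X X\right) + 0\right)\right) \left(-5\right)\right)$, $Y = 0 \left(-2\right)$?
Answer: $-512$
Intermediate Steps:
$Y = 0$
$S{\left(X \right)} = X \left(25 + X - 10 X^{2}\right)$ ($S{\left(X \right)} = \left(X + 0\right) \left(X + \left(-5 + \left(\left(X^{2} + X X\right) + 0\right)\right) \left(-5\right)\right) = X \left(X + \left(-5 + \left(\left(X^{2} + X^{2}\right) + 0\right)\right) \left(-5\right)\right) = X \left(X + \left(-5 + \left(2 X^{2} + 0\right)\right) \left(-5\right)\right) = X \left(X + \left(-5 + 2 X^{2}\right) \left(-5\right)\right) = X \left(X - \left(-25 + 10 X^{2}\right)\right) = X \left(25 + X - 10 X^{2}\right)$)
$Z{\left(n \right)} = 16$ ($Z{\left(n \right)} = 1 \left(25 + 1 - 10 \cdot 1^{2}\right) = 1 \left(25 + 1 - 10\right) = 1 \cdot 16 = 16$)
$8 \left(-4\right) Z{\left(-3 \right)} = 8 \left(-4\right) 16 = \left(-32\right) 16 = -512$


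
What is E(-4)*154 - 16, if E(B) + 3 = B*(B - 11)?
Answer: 8762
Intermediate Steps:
E(B) = -3 + B*(-11 + B) (E(B) = -3 + B*(B - 11) = -3 + B*(-11 + B))
E(-4)*154 - 16 = (-3 + (-4)² - 11*(-4))*154 - 16 = (-3 + 16 + 44)*154 - 16 = 57*154 - 16 = 8778 - 16 = 8762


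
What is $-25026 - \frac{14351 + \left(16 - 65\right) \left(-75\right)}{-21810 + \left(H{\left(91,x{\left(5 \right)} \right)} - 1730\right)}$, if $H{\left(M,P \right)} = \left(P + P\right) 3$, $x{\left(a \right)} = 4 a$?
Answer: $- \frac{293045447}{11710} \approx -25025.0$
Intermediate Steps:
$H{\left(M,P \right)} = 6 P$ ($H{\left(M,P \right)} = 2 P 3 = 6 P$)
$-25026 - \frac{14351 + \left(16 - 65\right) \left(-75\right)}{-21810 + \left(H{\left(91,x{\left(5 \right)} \right)} - 1730\right)} = -25026 - \frac{14351 + \left(16 - 65\right) \left(-75\right)}{-21810 - \left(1730 - 6 \cdot 4 \cdot 5\right)} = -25026 - \frac{14351 - -3675}{-21810 + \left(6 \cdot 20 - 1730\right)} = -25026 - \frac{14351 + 3675}{-21810 + \left(120 - 1730\right)} = -25026 - \frac{18026}{-21810 - 1610} = -25026 - \frac{18026}{-23420} = -25026 - 18026 \left(- \frac{1}{23420}\right) = -25026 - - \frac{9013}{11710} = -25026 + \frac{9013}{11710} = - \frac{293045447}{11710}$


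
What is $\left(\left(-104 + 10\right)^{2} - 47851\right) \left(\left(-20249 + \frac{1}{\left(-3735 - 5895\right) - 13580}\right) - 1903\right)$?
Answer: $\frac{4011896227563}{4642} \approx 8.6426 \cdot 10^{8}$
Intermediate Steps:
$\left(\left(-104 + 10\right)^{2} - 47851\right) \left(\left(-20249 + \frac{1}{\left(-3735 - 5895\right) - 13580}\right) - 1903\right) = \left(\left(-94\right)^{2} - 47851\right) \left(\left(-20249 + \frac{1}{\left(-3735 - 5895\right) - 13580}\right) - 1903\right) = \left(8836 - 47851\right) \left(\left(-20249 + \frac{1}{-9630 - 13580}\right) - 1903\right) = - 39015 \left(\left(-20249 + \frac{1}{-23210}\right) - 1903\right) = - 39015 \left(\left(-20249 - \frac{1}{23210}\right) - 1903\right) = - 39015 \left(- \frac{469979291}{23210} - 1903\right) = \left(-39015\right) \left(- \frac{514147921}{23210}\right) = \frac{4011896227563}{4642}$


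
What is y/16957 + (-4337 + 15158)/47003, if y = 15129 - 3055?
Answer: 751005919/797029871 ≈ 0.94226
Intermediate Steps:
y = 12074
y/16957 + (-4337 + 15158)/47003 = 12074/16957 + (-4337 + 15158)/47003 = 12074*(1/16957) + 10821*(1/47003) = 12074/16957 + 10821/47003 = 751005919/797029871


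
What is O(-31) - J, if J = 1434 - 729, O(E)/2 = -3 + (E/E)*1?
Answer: -709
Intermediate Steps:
O(E) = -4 (O(E) = 2*(-3 + (E/E)*1) = 2*(-3 + 1*1) = 2*(-3 + 1) = 2*(-2) = -4)
J = 705
O(-31) - J = -4 - 1*705 = -4 - 705 = -709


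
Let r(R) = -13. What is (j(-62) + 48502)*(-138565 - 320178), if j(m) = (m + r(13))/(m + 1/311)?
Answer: -143004014567847/6427 ≈ -2.2251e+10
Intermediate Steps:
j(m) = (-13 + m)/(1/311 + m) (j(m) = (m - 13)/(m + 1/311) = (-13 + m)/(m + 1/311) = (-13 + m)/(1/311 + m))
(j(-62) + 48502)*(-138565 - 320178) = (311*(-13 - 62)/(1 + 311*(-62)) + 48502)*(-138565 - 320178) = (311*(-75)/(1 - 19282) + 48502)*(-458743) = (311*(-75)/(-19281) + 48502)*(-458743) = (311*(-1/19281)*(-75) + 48502)*(-458743) = (7775/6427 + 48502)*(-458743) = (311730129/6427)*(-458743) = -143004014567847/6427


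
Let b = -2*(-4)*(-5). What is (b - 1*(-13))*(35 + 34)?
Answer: -1863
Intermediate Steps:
b = -40 (b = 8*(-5) = -40)
(b - 1*(-13))*(35 + 34) = (-40 - 1*(-13))*(35 + 34) = (-40 + 13)*69 = -27*69 = -1863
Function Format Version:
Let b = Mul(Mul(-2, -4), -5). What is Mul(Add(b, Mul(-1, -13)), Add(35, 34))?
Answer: -1863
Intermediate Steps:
b = -40 (b = Mul(8, -5) = -40)
Mul(Add(b, Mul(-1, -13)), Add(35, 34)) = Mul(Add(-40, Mul(-1, -13)), Add(35, 34)) = Mul(Add(-40, 13), 69) = Mul(-27, 69) = -1863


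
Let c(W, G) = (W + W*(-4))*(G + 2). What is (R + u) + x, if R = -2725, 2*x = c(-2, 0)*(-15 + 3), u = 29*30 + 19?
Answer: -1908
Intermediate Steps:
c(W, G) = -3*W*(2 + G) (c(W, G) = (W - 4*W)*(2 + G) = (-3*W)*(2 + G) = -3*W*(2 + G))
u = 889 (u = 870 + 19 = 889)
x = -72 (x = ((-3*(-2)*(2 + 0))*(-15 + 3))/2 = (-3*(-2)*2*(-12))/2 = (12*(-12))/2 = (½)*(-144) = -72)
(R + u) + x = (-2725 + 889) - 72 = -1836 - 72 = -1908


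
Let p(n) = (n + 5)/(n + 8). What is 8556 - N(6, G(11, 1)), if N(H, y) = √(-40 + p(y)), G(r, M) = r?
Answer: 8556 - 2*I*√3534/19 ≈ 8556.0 - 6.2576*I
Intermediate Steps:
p(n) = (5 + n)/(8 + n)
N(H, y) = √(-40 + (5 + y)/(8 + y))
8556 - N(6, G(11, 1)) = 8556 - √3*√((-105 - 13*11)/(8 + 11)) = 8556 - √3*√((-105 - 143)/19) = 8556 - √3*√((1/19)*(-248)) = 8556 - √3*√(-248/19) = 8556 - √3*2*I*√1178/19 = 8556 - 2*I*√3534/19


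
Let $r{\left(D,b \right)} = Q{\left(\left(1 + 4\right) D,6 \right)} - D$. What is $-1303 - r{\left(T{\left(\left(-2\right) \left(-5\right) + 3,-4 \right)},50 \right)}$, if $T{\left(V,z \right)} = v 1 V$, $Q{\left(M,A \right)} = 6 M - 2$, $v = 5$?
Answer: $-3186$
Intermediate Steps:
$Q{\left(M,A \right)} = -2 + 6 M$
$T{\left(V,z \right)} = 5 V$ ($T{\left(V,z \right)} = 5 \cdot 1 V = 5 V$)
$r{\left(D,b \right)} = -2 + 29 D$ ($r{\left(D,b \right)} = \left(-2 + 6 \left(1 + 4\right) D\right) - D = \left(-2 + 6 \cdot 5 D\right) - D = \left(-2 + 30 D\right) - D = -2 + 29 D$)
$-1303 - r{\left(T{\left(\left(-2\right) \left(-5\right) + 3,-4 \right)},50 \right)} = -1303 - \left(-2 + 29 \cdot 5 \left(\left(-2\right) \left(-5\right) + 3\right)\right) = -1303 - \left(-2 + 29 \cdot 5 \left(10 + 3\right)\right) = -1303 - \left(-2 + 29 \cdot 5 \cdot 13\right) = -1303 - \left(-2 + 29 \cdot 65\right) = -1303 - \left(-2 + 1885\right) = -1303 - 1883 = -3186$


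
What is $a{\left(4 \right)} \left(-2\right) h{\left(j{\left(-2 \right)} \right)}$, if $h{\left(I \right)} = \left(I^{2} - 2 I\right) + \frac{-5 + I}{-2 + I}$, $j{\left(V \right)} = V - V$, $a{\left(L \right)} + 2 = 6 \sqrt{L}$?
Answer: $-50$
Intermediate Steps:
$a{\left(L \right)} = -2 + 6 \sqrt{L}$
$j{\left(V \right)} = 0$
$h{\left(I \right)} = I^{2} - 2 I + \frac{-5 + I}{-2 + I}$ ($h{\left(I \right)} = \left(I^{2} - 2 I\right) + \frac{-5 + I}{-2 + I} = I^{2} - 2 I + \frac{-5 + I}{-2 + I}$)
$a{\left(4 \right)} \left(-2\right) h{\left(j{\left(-2 \right)} \right)} = \left(-2 + 6 \sqrt{4}\right) \left(-2\right) \frac{-5 + 0^{3} - 4 \cdot 0^{2} + 5 \cdot 0}{-2 + 0} = \left(-2 + 6 \cdot 2\right) \left(-2\right) \frac{-5 + 0 - 0 + 0}{-2} = \left(-2 + 12\right) \left(-2\right) \left(- \frac{-5 + 0 + 0 + 0}{2}\right) = 10 \left(-2\right) \left(\left(- \frac{1}{2}\right) \left(-5\right)\right) = \left(-20\right) \frac{5}{2} = -50$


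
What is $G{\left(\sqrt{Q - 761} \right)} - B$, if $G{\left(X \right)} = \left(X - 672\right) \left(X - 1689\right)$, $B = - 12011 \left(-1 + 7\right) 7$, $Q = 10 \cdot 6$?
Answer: $1638769 - 2361 i \sqrt{701} \approx 1.6388 \cdot 10^{6} - 62511.0 i$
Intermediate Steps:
$Q = 60$
$B = -504462$ ($B = - 12011 \cdot 6 \cdot 7 = \left(-12011\right) 42 = -504462$)
$G{\left(X \right)} = \left(-1689 + X\right) \left(-672 + X\right)$ ($G{\left(X \right)} = \left(-672 + X\right) \left(-1689 + X\right) = \left(-1689 + X\right) \left(-672 + X\right)$)
$G{\left(\sqrt{Q - 761} \right)} - B = \left(1135008 + \left(\sqrt{60 - 761}\right)^{2} - 2361 \sqrt{60 - 761}\right) - -504462 = \left(1135008 + \left(\sqrt{-701}\right)^{2} - 2361 \sqrt{-701}\right) + 504462 = \left(1135008 + \left(i \sqrt{701}\right)^{2} - 2361 i \sqrt{701}\right) + 504462 = \left(1135008 - 701 - 2361 i \sqrt{701}\right) + 504462 = \left(1134307 - 2361 i \sqrt{701}\right) + 504462 = 1638769 - 2361 i \sqrt{701}$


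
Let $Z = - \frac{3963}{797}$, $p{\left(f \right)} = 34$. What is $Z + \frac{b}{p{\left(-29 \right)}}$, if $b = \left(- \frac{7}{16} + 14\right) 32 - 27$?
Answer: $\frac{189637}{27098} \approx 6.9982$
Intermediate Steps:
$b = 407$ ($b = \left(\left(-7\right) \frac{1}{16} + 14\right) 32 - 27 = \left(- \frac{7}{16} + 14\right) 32 - 27 = \frac{217}{16} \cdot 32 - 27 = 434 - 27 = 407$)
$Z = - \frac{3963}{797}$ ($Z = \left(-3963\right) \frac{1}{797} = - \frac{3963}{797} \approx -4.9724$)
$Z + \frac{b}{p{\left(-29 \right)}} = - \frac{3963}{797} + \frac{407}{34} = \frac{189637}{27098}$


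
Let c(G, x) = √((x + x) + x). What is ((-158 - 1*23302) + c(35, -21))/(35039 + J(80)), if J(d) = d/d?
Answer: -391/584 + I*√7/11680 ≈ -0.66952 + 0.00022652*I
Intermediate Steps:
J(d) = 1
c(G, x) = √3*√x (c(G, x) = √(2*x + x) = √(3*x) = √3*√x)
((-158 - 1*23302) + c(35, -21))/(35039 + J(80)) = ((-158 - 1*23302) + √3*√(-21))/(35039 + 1) = ((-158 - 23302) + √3*(I*√21))/35040 = (-23460 + 3*I*√7)*(1/35040) = -391/584 + I*√7/11680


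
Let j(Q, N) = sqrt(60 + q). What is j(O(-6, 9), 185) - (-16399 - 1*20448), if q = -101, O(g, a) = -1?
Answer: 36847 + I*sqrt(41) ≈ 36847.0 + 6.4031*I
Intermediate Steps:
j(Q, N) = I*sqrt(41) (j(Q, N) = sqrt(60 - 101) = sqrt(-41) = I*sqrt(41))
j(O(-6, 9), 185) - (-16399 - 1*20448) = I*sqrt(41) - (-16399 - 1*20448) = I*sqrt(41) - (-16399 - 20448) = I*sqrt(41) - 1*(-36847) = I*sqrt(41) + 36847 = 36847 + I*sqrt(41)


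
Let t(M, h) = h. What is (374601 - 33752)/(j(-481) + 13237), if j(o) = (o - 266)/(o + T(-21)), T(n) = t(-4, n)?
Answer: 171106198/6645721 ≈ 25.747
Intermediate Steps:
T(n) = n
j(o) = (-266 + o)/(-21 + o) (j(o) = (o - 266)/(o - 21) = (-266 + o)/(-21 + o))
(374601 - 33752)/(j(-481) + 13237) = (374601 - 33752)/((-266 - 481)/(-21 - 481) + 13237) = 340849/(-747/(-502) + 13237) = 340849/(-1/502*(-747) + 13237) = 340849/(747/502 + 13237) = 340849/(6645721/502) = 340849*(502/6645721) = 171106198/6645721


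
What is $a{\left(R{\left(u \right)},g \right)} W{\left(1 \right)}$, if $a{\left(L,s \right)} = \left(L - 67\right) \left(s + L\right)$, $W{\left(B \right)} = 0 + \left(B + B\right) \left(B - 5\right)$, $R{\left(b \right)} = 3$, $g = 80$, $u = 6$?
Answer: $42496$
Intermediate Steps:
$W{\left(B \right)} = 2 B \left(-5 + B\right)$ ($W{\left(B \right)} = 0 + 2 B \left(-5 + B\right) = 2 B \left(-5 + B\right)$)
$a{\left(L,s \right)} = \left(-67 + L\right) \left(L + s\right)$
$a{\left(R{\left(u \right)},g \right)} W{\left(1 \right)} = \left(3^{2} - 201 - 5360 + 3 \cdot 80\right) 2 \cdot 1 \left(-5 + 1\right) = \left(9 - 201 - 5360 + 240\right) 2 \cdot 1 \left(-4\right) = \left(-5312\right) \left(-8\right) = 42496$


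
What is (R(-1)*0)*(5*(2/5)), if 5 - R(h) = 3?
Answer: 0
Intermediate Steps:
R(h) = 2 (R(h) = 5 - 1*3 = 5 - 3 = 2)
(R(-1)*0)*(5*(2/5)) = (2*0)*(5*(2/5)) = 0*(5*(2*(1/5))) = 0*(5*(2/5)) = 0*2 = 0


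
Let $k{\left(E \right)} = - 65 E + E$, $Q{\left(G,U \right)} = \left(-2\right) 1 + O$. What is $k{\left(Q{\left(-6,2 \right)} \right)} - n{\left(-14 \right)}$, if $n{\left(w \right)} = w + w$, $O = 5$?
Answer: $-164$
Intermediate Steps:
$Q{\left(G,U \right)} = 3$ ($Q{\left(G,U \right)} = \left(-2\right) 1 + 5 = -2 + 5 = 3$)
$n{\left(w \right)} = 2 w$
$k{\left(E \right)} = - 64 E$
$k{\left(Q{\left(-6,2 \right)} \right)} - n{\left(-14 \right)} = \left(-64\right) 3 - 2 \left(-14\right) = -192 - -28 = -192 + 28 = -164$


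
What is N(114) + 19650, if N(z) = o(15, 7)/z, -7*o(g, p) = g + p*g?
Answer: 2613430/133 ≈ 19650.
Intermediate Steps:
o(g, p) = -g/7 - g*p/7 (o(g, p) = -(g + p*g)/7 = -(g + g*p)/7 = -g/7 - g*p/7)
N(z) = -120/(7*z) (N(z) = (-1/7*15*(1 + 7))/z = (-1/7*15*8)/z = -120/(7*z))
N(114) + 19650 = -120/7/114 + 19650 = -120/7*1/114 + 19650 = -20/133 + 19650 = 2613430/133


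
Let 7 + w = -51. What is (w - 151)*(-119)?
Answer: 24871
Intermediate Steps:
w = -58 (w = -7 - 51 = -58)
(w - 151)*(-119) = (-58 - 151)*(-119) = -209*(-119) = 24871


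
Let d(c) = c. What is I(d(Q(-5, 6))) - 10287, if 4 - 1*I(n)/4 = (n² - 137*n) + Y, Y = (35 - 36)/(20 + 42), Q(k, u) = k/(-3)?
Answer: -2613871/279 ≈ -9368.7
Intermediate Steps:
Q(k, u) = -k/3 (Q(k, u) = k*(-⅓) = -k/3)
Y = -1/62 ≈ -0.016129
I(n) = 498/31 - 4*n² + 548*n (I(n) = 16 - 4*((n² - 137*n) - 1/62) = 16 - 4*(-1/62 + n² - 137*n) = 16 + (2/31 - 4*n² + 548*n) = 498/31 - 4*n² + 548*n)
I(d(Q(-5, 6))) - 10287 = (498/31 - 4*(-⅓*(-5))² + 548*(-⅓*(-5))) - 10287 = (498/31 - 4*(5/3)² + 548*(5/3)) - 10287 = (498/31 - 4*25/9 + 2740/3) - 10287 = (498/31 - 100/9 + 2740/3) - 10287 = 256202/279 - 10287 = -2613871/279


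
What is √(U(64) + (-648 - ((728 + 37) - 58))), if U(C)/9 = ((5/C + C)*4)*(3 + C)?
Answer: √2451223/4 ≈ 391.41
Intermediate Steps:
U(C) = 9*(3 + C)*(4*C + 20/C) (U(C) = 9*(((5/C + C)*4)*(3 + C)) = 9*(((C + 5/C)*4)*(3 + C)) = 9*((4*C + 20/C)*(3 + C)) = 9*((3 + C)*(4*C + 20/C)) = 9*(3 + C)*(4*C + 20/C))
√(U(64) + (-648 - ((728 + 37) - 58))) = √((180 + 36*64² + 108*64 + 540/64) + (-648 - ((728 + 37) - 58))) = √((180 + 36*4096 + 6912 + 540*(1/64)) + (-648 - (765 - 58))) = √((180 + 147456 + 6912 + 135/16) + (-648 - 1*707)) = √(2472903/16 + (-648 - 707)) = √(2472903/16 - 1355) = √(2451223/16) = √2451223/4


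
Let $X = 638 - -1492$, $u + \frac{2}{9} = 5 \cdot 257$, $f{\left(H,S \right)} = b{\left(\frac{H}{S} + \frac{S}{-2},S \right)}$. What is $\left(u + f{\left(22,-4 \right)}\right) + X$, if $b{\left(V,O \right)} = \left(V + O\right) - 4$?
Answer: $\frac{61259}{18} \approx 3403.3$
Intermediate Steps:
$b{\left(V,O \right)} = -4 + O + V$ ($b{\left(V,O \right)} = \left(O + V\right) - 4 = -4 + O + V$)
$f{\left(H,S \right)} = -4 + \frac{S}{2} + \frac{H}{S}$ ($f{\left(H,S \right)} = -4 + S + \left(\frac{H}{S} + \frac{S}{-2}\right) = -4 + S + \left(\frac{H}{S} + S \left(- \frac{1}{2}\right)\right) = -4 + S + \left(\frac{H}{S} - \frac{S}{2}\right) = -4 + S + \left(- \frac{S}{2} + \frac{H}{S}\right) = -4 + \frac{S}{2} + \frac{H}{S}$)
$u = \frac{11563}{9}$ ($u = - \frac{2}{9} + 5 \cdot 257 = - \frac{2}{9} + 1285 = \frac{11563}{9} \approx 1284.8$)
$X = 2130$ ($X = 638 + 1492 = 2130$)
$\left(u + f{\left(22,-4 \right)}\right) + X = \left(\frac{11563}{9} + \left(-4 + \frac{1}{2} \left(-4\right) + \frac{22}{-4}\right)\right) + 2130 = \left(\frac{11563}{9} - \frac{23}{2}\right) + 2130 = \frac{22919}{18} + 2130 = \frac{61259}{18}$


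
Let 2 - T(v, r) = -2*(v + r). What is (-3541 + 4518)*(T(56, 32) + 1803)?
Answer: 1935437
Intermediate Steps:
T(v, r) = 2 + 2*r + 2*v (T(v, r) = 2 - (-2)*(v + r) = 2 - (-2)*(r + v) = 2 - (-2*r - 2*v) = 2 + (2*r + 2*v) = 2 + 2*r + 2*v)
(-3541 + 4518)*(T(56, 32) + 1803) = (-3541 + 4518)*((2 + 2*32 + 2*56) + 1803) = 977*((2 + 64 + 112) + 1803) = 977*(178 + 1803) = 977*1981 = 1935437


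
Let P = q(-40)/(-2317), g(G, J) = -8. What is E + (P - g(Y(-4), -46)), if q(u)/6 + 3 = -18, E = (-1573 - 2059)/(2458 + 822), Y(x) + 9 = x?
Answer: 471393/67855 ≈ 6.9471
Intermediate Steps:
Y(x) = -9 + x
E = -227/205 (E = -3632/3280 = -3632*1/3280 = -227/205 ≈ -1.1073)
q(u) = -126 (q(u) = -18 + 6*(-18) = -18 - 108 = -126)
P = 18/331 (P = -126/(-2317) = -126*(-1/2317) = 18/331 ≈ 0.054381)
E + (P - g(Y(-4), -46)) = -227/205 + (18/331 - 1*(-8)) = -227/205 + (18/331 + 8) = -227/205 + 2666/331 = 471393/67855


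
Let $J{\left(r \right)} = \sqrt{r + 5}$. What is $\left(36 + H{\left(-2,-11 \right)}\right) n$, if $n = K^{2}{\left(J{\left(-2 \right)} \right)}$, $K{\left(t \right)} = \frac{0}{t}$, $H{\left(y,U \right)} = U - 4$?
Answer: $0$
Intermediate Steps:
$H{\left(y,U \right)} = -4 + U$
$J{\left(r \right)} = \sqrt{5 + r}$
$K{\left(t \right)} = 0$
$n = 0$ ($n = 0^{2} = 0$)
$\left(36 + H{\left(-2,-11 \right)}\right) n = \left(36 - 15\right) 0 = 21 \cdot 0 = 0$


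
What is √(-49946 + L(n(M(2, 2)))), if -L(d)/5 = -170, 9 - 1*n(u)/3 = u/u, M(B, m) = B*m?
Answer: 38*I*√34 ≈ 221.58*I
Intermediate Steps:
n(u) = 24 (n(u) = 27 - 3*u/u = 27 - 3*1 = 27 - 3 = 24)
L(d) = 850 (L(d) = -5*(-170) = 850)
√(-49946 + L(n(M(2, 2)))) = √(-49946 + 850) = √(-49096) = 38*I*√34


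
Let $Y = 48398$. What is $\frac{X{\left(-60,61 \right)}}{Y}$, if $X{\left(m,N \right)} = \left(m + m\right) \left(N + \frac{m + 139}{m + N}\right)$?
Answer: $- \frac{1200}{3457} \approx -0.34712$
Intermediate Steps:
$X{\left(m,N \right)} = 2 m \left(N + \frac{139 + m}{N + m}\right)$
$\frac{X{\left(-60,61 \right)}}{Y} = \frac{2 \left(-60\right) \frac{1}{61 - 60} \left(139 - 60 + 61^{2} + 61 \left(-60\right)\right)}{48398} = 2 \left(-60\right) 1^{-1} \left(139 - 60 + 3721 - 3660\right) \frac{1}{48398} = 2 \left(-60\right) 1 \cdot 140 \cdot \frac{1}{48398} = \left(-16800\right) \frac{1}{48398} = - \frac{1200}{3457}$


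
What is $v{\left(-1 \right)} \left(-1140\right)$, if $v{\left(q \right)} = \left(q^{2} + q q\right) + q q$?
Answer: $-3420$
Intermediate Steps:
$v{\left(q \right)} = 3 q^{2}$ ($v{\left(q \right)} = \left(q^{2} + q^{2}\right) + q^{2} = 2 q^{2} + q^{2} = 3 q^{2}$)
$v{\left(-1 \right)} \left(-1140\right) = 3 \left(-1\right)^{2} \left(-1140\right) = 3 \cdot 1 \left(-1140\right) = 3 \left(-1140\right) = -3420$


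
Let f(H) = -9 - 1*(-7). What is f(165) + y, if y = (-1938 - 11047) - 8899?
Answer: -21886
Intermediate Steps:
f(H) = -2 (f(H) = -9 + 7 = -2)
y = -21884 (y = -12985 - 8899 = -21884)
f(165) + y = -2 - 21884 = -21886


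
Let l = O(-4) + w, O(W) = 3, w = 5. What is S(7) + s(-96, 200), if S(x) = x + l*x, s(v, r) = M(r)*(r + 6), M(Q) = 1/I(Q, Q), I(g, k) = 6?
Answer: 292/3 ≈ 97.333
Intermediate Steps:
M(Q) = ⅙ (M(Q) = 1/6 = ⅙)
l = 8 (l = 3 + 5 = 8)
s(v, r) = 1 + r/6 (s(v, r) = (r + 6)/6 = (6 + r)/6 = 1 + r/6)
S(x) = 9*x (S(x) = x + 8*x = 9*x)
S(7) + s(-96, 200) = 9*7 + (1 + (⅙)*200) = 63 + (1 + 100/3) = 63 + 103/3 = 292/3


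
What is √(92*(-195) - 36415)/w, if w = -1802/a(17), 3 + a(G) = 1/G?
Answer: 25*I*√54355/15317 ≈ 0.38053*I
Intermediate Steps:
a(G) = -3 + 1/G
w = 15317/25 (w = -1802/(-3 + 1/17) = -1802/(-50/17) = -1802*(-17/50) = 15317/25 ≈ 612.68)
√(92*(-195) - 36415)/w = √(92*(-195) - 36415)/(15317/25) = √(-17940 - 36415)*(25/15317) = √(-54355)*(25/15317) = (I*√54355)*(25/15317) = 25*I*√54355/15317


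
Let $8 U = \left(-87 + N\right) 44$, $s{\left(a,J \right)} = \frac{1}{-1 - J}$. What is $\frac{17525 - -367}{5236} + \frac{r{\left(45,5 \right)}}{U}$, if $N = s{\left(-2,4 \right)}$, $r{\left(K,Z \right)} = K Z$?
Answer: $\frac{120177}{40766} \approx 2.948$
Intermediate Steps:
$N = - \frac{1}{5}$ ($N = - \frac{1}{1 + 4} = - \frac{1}{5} \approx -0.2$)
$U = - \frac{2398}{5}$ ($U = \frac{\left(-87 - \frac{1}{5}\right) 44}{8} = \frac{\left(- \frac{436}{5}\right) 44}{8} = \frac{1}{8} \left(- \frac{19184}{5}\right) = - \frac{2398}{5} \approx -479.6$)
$\frac{17525 - -367}{5236} + \frac{r{\left(45,5 \right)}}{U} = \frac{17525 - -367}{5236} + \frac{45 \cdot 5}{- \frac{2398}{5}} = \left(17525 + 367\right) \frac{1}{5236} + 225 \left(- \frac{5}{2398}\right) = 17892 \cdot \frac{1}{5236} - \frac{1125}{2398} = \frac{639}{187} - \frac{1125}{2398} = \frac{120177}{40766}$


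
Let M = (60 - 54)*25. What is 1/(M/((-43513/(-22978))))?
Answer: 43513/3446700 ≈ 0.012625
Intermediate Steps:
M = 150 (M = 6*25 = 150)
1/(M/((-43513/(-22978)))) = 1/(150/((-43513/(-22978)))) = 1/(150/((-43513*(-1/22978)))) = 1/(150/(43513/22978)) = 1/(150*(22978/43513)) = 1/(3446700/43513) = 43513/3446700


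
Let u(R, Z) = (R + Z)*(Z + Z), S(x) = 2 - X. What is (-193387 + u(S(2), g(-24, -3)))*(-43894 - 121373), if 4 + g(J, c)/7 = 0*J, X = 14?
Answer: 31590291249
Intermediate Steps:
S(x) = -12 (S(x) = 2 - 1*14 = 2 - 14 = -12)
g(J, c) = -28 (g(J, c) = -28 + 7*(0*J) = -28 + 7*0 = -28 + 0 = -28)
u(R, Z) = 2*Z*(R + Z) (u(R, Z) = (R + Z)*(2*Z) = 2*Z*(R + Z))
(-193387 + u(S(2), g(-24, -3)))*(-43894 - 121373) = (-193387 + 2*(-28)*(-12 - 28))*(-43894 - 121373) = (-193387 + 2*(-28)*(-40))*(-165267) = (-193387 + 2240)*(-165267) = -191147*(-165267) = 31590291249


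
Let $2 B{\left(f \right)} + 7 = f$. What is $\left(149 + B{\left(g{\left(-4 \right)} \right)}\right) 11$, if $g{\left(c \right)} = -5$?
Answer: $1573$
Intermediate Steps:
$B{\left(f \right)} = - \frac{7}{2} + \frac{f}{2}$
$\left(149 + B{\left(g{\left(-4 \right)} \right)}\right) 11 = \left(149 + \left(- \frac{7}{2} + \frac{1}{2} \left(-5\right)\right)\right) 11 = \left(149 - 6\right) 11 = 143 \cdot 11 = 1573$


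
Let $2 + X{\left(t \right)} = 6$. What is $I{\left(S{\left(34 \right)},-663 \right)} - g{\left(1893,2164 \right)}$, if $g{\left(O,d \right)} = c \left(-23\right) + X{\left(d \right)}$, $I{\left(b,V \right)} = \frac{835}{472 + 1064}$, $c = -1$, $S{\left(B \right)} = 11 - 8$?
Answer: $- \frac{40637}{1536} \approx -26.456$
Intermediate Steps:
$X{\left(t \right)} = 4$ ($X{\left(t \right)} = -2 + 6 = 4$)
$S{\left(B \right)} = 3$ ($S{\left(B \right)} = 11 - 8 = 3$)
$I{\left(b,V \right)} = \frac{835}{1536}$
$g{\left(O,d \right)} = 27$ ($g{\left(O,d \right)} = \left(-1\right) \left(-23\right) + 4 = 23 + 4 = 27$)
$I{\left(S{\left(34 \right)},-663 \right)} - g{\left(1893,2164 \right)} = \frac{835}{1536} - 27 = - \frac{40637}{1536}$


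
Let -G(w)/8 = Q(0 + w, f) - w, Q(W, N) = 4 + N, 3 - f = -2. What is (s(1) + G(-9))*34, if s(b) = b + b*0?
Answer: -4862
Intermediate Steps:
f = 5 (f = 3 - 1*(-2) = 3 + 2 = 5)
G(w) = -72 + 8*w (G(w) = -8*((4 + 5) - w) = -8*(9 - w) = -72 + 8*w)
s(b) = b (s(b) = b + 0 = b)
(s(1) + G(-9))*34 = (1 + (-72 + 8*(-9)))*34 = (1 + (-72 - 72))*34 = (1 - 144)*34 = -143*34 = -4862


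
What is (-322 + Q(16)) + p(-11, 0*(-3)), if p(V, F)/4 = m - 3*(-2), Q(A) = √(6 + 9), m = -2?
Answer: -306 + √15 ≈ -302.13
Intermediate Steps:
Q(A) = √15
p(V, F) = 16 (p(V, F) = 4*(-2 - 3*(-2)) = 4*(-2 + 6) = 4*4 = 16)
(-322 + Q(16)) + p(-11, 0*(-3)) = (-322 + √15) + 16 = -306 + √15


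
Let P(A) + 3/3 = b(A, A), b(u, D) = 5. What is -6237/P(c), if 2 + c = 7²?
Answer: -6237/4 ≈ -1559.3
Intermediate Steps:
c = 47 (c = -2 + 7² = -2 + 49 = 47)
P(A) = 4 (P(A) = -1 + 5 = 4)
-6237/P(c) = -6237/4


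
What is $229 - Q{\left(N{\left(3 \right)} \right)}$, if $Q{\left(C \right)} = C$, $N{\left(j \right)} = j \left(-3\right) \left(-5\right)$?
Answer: $184$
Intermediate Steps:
$N{\left(j \right)} = 15 j$ ($N{\left(j \right)} = - 3 j \left(-5\right) = 15 j$)
$229 - Q{\left(N{\left(3 \right)} \right)} = 229 - 15 \cdot 3 = 229 - 45 = 184$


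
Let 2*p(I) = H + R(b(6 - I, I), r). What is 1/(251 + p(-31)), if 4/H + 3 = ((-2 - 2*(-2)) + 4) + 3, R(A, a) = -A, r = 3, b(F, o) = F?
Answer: 6/1397 ≈ 0.0042949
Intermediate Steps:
H = ⅔ (H = 4/(-3 + (((-2 - 2*(-2)) + 4) + 3)) = 4/(-3 + (((-2 + 4) + 4) + 3)) = 4/(-3 + ((2 + 4) + 3)) = 4/(-3 + (6 + 3)) = 4/(-3 + 9) = 4/6 = 4*(⅙) = ⅔ ≈ 0.66667)
p(I) = -8/3 + I/2 (p(I) = (⅔ - (6 - I))/2 = (⅔ + (-6 + I))/2 = (-16/3 + I)/2 = -8/3 + I/2)
1/(251 + p(-31)) = 1/(251 + (-8/3 + (½)*(-31))) = 1/(251 + (-8/3 - 31/2)) = 1/(251 - 109/6) = 1/(1397/6) = 6/1397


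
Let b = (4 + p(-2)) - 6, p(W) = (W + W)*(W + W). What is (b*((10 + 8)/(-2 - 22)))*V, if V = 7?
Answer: -147/2 ≈ -73.500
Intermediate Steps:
p(W) = 4*W² (p(W) = (2*W)*(2*W) = 4*W²)
b = 14 (b = (4 + 4*(-2)²) - 6 = (4 + 4*4) - 6 = (4 + 16) - 6 = 20 - 6 = 14)
(b*((10 + 8)/(-2 - 22)))*V = (14*((10 + 8)/(-2 - 22)))*7 = (14*(18/(-24)))*7 = (14*(18*(-1/24)))*7 = (14*(-¾))*7 = -21/2*7 = -147/2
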